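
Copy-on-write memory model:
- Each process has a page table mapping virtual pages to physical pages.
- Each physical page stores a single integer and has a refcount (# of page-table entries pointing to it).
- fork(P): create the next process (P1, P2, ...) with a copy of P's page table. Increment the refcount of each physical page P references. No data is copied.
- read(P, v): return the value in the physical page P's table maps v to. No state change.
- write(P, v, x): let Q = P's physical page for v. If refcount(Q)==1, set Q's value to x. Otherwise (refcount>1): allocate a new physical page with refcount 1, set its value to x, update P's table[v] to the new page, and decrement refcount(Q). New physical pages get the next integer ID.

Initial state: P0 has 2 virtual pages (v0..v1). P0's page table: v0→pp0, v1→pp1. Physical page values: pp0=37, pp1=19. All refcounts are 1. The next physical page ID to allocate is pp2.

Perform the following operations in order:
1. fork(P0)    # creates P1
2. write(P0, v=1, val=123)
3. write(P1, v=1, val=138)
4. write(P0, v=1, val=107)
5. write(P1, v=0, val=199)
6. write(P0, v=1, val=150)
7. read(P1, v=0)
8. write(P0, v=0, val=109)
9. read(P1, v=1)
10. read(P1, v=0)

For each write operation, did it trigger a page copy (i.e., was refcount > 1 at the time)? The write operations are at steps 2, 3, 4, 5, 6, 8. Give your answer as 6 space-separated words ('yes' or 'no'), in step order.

Op 1: fork(P0) -> P1. 2 ppages; refcounts: pp0:2 pp1:2
Op 2: write(P0, v1, 123). refcount(pp1)=2>1 -> COPY to pp2. 3 ppages; refcounts: pp0:2 pp1:1 pp2:1
Op 3: write(P1, v1, 138). refcount(pp1)=1 -> write in place. 3 ppages; refcounts: pp0:2 pp1:1 pp2:1
Op 4: write(P0, v1, 107). refcount(pp2)=1 -> write in place. 3 ppages; refcounts: pp0:2 pp1:1 pp2:1
Op 5: write(P1, v0, 199). refcount(pp0)=2>1 -> COPY to pp3. 4 ppages; refcounts: pp0:1 pp1:1 pp2:1 pp3:1
Op 6: write(P0, v1, 150). refcount(pp2)=1 -> write in place. 4 ppages; refcounts: pp0:1 pp1:1 pp2:1 pp3:1
Op 7: read(P1, v0) -> 199. No state change.
Op 8: write(P0, v0, 109). refcount(pp0)=1 -> write in place. 4 ppages; refcounts: pp0:1 pp1:1 pp2:1 pp3:1
Op 9: read(P1, v1) -> 138. No state change.
Op 10: read(P1, v0) -> 199. No state change.

yes no no yes no no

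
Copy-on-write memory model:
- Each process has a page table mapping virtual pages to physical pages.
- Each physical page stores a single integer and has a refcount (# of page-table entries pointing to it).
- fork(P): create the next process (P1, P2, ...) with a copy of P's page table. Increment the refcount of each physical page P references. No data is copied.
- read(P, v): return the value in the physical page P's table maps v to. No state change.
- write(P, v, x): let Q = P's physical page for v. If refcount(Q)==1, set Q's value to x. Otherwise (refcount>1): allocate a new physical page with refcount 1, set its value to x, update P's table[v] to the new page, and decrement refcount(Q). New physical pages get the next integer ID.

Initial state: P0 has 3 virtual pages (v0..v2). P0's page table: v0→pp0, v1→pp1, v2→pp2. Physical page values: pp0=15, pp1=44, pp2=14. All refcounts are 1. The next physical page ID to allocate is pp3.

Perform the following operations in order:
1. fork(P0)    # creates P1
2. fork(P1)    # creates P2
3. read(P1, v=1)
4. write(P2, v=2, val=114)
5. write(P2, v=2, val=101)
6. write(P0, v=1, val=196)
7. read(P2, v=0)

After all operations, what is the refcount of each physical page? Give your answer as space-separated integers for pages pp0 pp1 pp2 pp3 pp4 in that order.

Answer: 3 2 2 1 1

Derivation:
Op 1: fork(P0) -> P1. 3 ppages; refcounts: pp0:2 pp1:2 pp2:2
Op 2: fork(P1) -> P2. 3 ppages; refcounts: pp0:3 pp1:3 pp2:3
Op 3: read(P1, v1) -> 44. No state change.
Op 4: write(P2, v2, 114). refcount(pp2)=3>1 -> COPY to pp3. 4 ppages; refcounts: pp0:3 pp1:3 pp2:2 pp3:1
Op 5: write(P2, v2, 101). refcount(pp3)=1 -> write in place. 4 ppages; refcounts: pp0:3 pp1:3 pp2:2 pp3:1
Op 6: write(P0, v1, 196). refcount(pp1)=3>1 -> COPY to pp4. 5 ppages; refcounts: pp0:3 pp1:2 pp2:2 pp3:1 pp4:1
Op 7: read(P2, v0) -> 15. No state change.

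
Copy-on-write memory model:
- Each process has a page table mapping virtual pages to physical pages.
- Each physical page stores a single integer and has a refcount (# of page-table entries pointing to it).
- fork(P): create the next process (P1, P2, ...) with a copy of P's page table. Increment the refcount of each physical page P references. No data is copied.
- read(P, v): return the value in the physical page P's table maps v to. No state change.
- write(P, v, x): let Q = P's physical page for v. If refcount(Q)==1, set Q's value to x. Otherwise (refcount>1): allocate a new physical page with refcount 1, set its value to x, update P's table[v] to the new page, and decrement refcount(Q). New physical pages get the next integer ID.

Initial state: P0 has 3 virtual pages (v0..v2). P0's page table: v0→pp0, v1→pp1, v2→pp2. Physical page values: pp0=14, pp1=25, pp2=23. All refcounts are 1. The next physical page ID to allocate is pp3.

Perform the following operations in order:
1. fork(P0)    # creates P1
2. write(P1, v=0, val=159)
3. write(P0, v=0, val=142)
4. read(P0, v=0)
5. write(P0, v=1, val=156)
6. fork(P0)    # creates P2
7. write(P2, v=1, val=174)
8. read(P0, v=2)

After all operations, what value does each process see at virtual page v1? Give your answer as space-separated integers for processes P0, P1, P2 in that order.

Op 1: fork(P0) -> P1. 3 ppages; refcounts: pp0:2 pp1:2 pp2:2
Op 2: write(P1, v0, 159). refcount(pp0)=2>1 -> COPY to pp3. 4 ppages; refcounts: pp0:1 pp1:2 pp2:2 pp3:1
Op 3: write(P0, v0, 142). refcount(pp0)=1 -> write in place. 4 ppages; refcounts: pp0:1 pp1:2 pp2:2 pp3:1
Op 4: read(P0, v0) -> 142. No state change.
Op 5: write(P0, v1, 156). refcount(pp1)=2>1 -> COPY to pp4. 5 ppages; refcounts: pp0:1 pp1:1 pp2:2 pp3:1 pp4:1
Op 6: fork(P0) -> P2. 5 ppages; refcounts: pp0:2 pp1:1 pp2:3 pp3:1 pp4:2
Op 7: write(P2, v1, 174). refcount(pp4)=2>1 -> COPY to pp5. 6 ppages; refcounts: pp0:2 pp1:1 pp2:3 pp3:1 pp4:1 pp5:1
Op 8: read(P0, v2) -> 23. No state change.
P0: v1 -> pp4 = 156
P1: v1 -> pp1 = 25
P2: v1 -> pp5 = 174

Answer: 156 25 174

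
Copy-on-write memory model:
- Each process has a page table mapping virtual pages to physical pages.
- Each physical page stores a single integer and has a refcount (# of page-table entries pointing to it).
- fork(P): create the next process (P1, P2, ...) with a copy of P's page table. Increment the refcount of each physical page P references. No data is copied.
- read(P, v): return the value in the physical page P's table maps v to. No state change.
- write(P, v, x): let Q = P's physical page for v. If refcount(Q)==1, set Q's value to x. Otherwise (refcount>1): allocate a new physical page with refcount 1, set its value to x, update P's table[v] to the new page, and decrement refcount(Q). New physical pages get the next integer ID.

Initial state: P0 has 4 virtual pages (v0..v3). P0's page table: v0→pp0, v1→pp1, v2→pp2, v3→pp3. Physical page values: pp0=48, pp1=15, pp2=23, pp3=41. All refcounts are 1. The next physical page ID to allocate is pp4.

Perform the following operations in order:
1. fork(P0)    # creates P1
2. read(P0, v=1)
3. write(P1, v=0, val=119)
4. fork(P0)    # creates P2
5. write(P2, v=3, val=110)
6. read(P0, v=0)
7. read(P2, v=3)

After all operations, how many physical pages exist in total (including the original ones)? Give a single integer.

Op 1: fork(P0) -> P1. 4 ppages; refcounts: pp0:2 pp1:2 pp2:2 pp3:2
Op 2: read(P0, v1) -> 15. No state change.
Op 3: write(P1, v0, 119). refcount(pp0)=2>1 -> COPY to pp4. 5 ppages; refcounts: pp0:1 pp1:2 pp2:2 pp3:2 pp4:1
Op 4: fork(P0) -> P2. 5 ppages; refcounts: pp0:2 pp1:3 pp2:3 pp3:3 pp4:1
Op 5: write(P2, v3, 110). refcount(pp3)=3>1 -> COPY to pp5. 6 ppages; refcounts: pp0:2 pp1:3 pp2:3 pp3:2 pp4:1 pp5:1
Op 6: read(P0, v0) -> 48. No state change.
Op 7: read(P2, v3) -> 110. No state change.

Answer: 6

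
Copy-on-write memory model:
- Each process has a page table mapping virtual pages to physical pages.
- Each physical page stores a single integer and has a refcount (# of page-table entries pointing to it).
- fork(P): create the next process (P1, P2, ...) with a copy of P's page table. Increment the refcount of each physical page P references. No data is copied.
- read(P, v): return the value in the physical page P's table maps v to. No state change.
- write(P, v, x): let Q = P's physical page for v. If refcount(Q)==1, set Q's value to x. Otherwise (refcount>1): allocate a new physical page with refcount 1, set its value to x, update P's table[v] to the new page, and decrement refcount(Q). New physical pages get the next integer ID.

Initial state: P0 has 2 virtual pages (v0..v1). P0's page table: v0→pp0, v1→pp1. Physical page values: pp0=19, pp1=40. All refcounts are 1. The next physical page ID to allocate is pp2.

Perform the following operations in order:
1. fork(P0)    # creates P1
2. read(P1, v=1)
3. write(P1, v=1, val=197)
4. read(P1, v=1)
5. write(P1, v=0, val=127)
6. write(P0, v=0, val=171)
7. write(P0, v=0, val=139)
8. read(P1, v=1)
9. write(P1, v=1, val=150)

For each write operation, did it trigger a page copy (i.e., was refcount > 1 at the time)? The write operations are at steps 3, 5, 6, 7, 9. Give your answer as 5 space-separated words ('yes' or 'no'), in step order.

Op 1: fork(P0) -> P1. 2 ppages; refcounts: pp0:2 pp1:2
Op 2: read(P1, v1) -> 40. No state change.
Op 3: write(P1, v1, 197). refcount(pp1)=2>1 -> COPY to pp2. 3 ppages; refcounts: pp0:2 pp1:1 pp2:1
Op 4: read(P1, v1) -> 197. No state change.
Op 5: write(P1, v0, 127). refcount(pp0)=2>1 -> COPY to pp3. 4 ppages; refcounts: pp0:1 pp1:1 pp2:1 pp3:1
Op 6: write(P0, v0, 171). refcount(pp0)=1 -> write in place. 4 ppages; refcounts: pp0:1 pp1:1 pp2:1 pp3:1
Op 7: write(P0, v0, 139). refcount(pp0)=1 -> write in place. 4 ppages; refcounts: pp0:1 pp1:1 pp2:1 pp3:1
Op 8: read(P1, v1) -> 197. No state change.
Op 9: write(P1, v1, 150). refcount(pp2)=1 -> write in place. 4 ppages; refcounts: pp0:1 pp1:1 pp2:1 pp3:1

yes yes no no no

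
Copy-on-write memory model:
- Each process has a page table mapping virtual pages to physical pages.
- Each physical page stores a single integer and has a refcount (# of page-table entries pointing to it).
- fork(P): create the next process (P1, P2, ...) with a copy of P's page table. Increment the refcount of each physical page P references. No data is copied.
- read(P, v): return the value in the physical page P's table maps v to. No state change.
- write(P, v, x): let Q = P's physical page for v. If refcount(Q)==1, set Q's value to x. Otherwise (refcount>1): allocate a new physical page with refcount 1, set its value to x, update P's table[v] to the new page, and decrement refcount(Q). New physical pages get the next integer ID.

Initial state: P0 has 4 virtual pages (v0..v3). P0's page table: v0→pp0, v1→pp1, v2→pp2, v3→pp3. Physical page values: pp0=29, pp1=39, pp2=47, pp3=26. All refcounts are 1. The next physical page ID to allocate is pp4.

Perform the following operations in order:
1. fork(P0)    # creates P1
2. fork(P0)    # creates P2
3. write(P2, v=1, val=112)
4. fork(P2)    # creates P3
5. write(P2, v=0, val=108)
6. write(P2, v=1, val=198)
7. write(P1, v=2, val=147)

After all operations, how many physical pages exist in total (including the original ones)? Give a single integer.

Answer: 8

Derivation:
Op 1: fork(P0) -> P1. 4 ppages; refcounts: pp0:2 pp1:2 pp2:2 pp3:2
Op 2: fork(P0) -> P2. 4 ppages; refcounts: pp0:3 pp1:3 pp2:3 pp3:3
Op 3: write(P2, v1, 112). refcount(pp1)=3>1 -> COPY to pp4. 5 ppages; refcounts: pp0:3 pp1:2 pp2:3 pp3:3 pp4:1
Op 4: fork(P2) -> P3. 5 ppages; refcounts: pp0:4 pp1:2 pp2:4 pp3:4 pp4:2
Op 5: write(P2, v0, 108). refcount(pp0)=4>1 -> COPY to pp5. 6 ppages; refcounts: pp0:3 pp1:2 pp2:4 pp3:4 pp4:2 pp5:1
Op 6: write(P2, v1, 198). refcount(pp4)=2>1 -> COPY to pp6. 7 ppages; refcounts: pp0:3 pp1:2 pp2:4 pp3:4 pp4:1 pp5:1 pp6:1
Op 7: write(P1, v2, 147). refcount(pp2)=4>1 -> COPY to pp7. 8 ppages; refcounts: pp0:3 pp1:2 pp2:3 pp3:4 pp4:1 pp5:1 pp6:1 pp7:1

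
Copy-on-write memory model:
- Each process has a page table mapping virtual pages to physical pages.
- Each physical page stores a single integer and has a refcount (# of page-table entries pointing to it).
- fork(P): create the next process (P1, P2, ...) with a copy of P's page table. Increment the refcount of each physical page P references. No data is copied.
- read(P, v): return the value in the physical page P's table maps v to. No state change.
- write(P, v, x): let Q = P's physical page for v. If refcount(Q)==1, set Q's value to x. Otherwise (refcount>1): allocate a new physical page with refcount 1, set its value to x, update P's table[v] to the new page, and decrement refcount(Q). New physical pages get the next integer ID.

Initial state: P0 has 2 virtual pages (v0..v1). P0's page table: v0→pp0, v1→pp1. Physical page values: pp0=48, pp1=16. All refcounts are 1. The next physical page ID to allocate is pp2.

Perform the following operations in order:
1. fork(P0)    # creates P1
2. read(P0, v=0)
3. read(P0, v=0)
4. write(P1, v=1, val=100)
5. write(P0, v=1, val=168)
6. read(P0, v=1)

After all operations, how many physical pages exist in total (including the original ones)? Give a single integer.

Op 1: fork(P0) -> P1. 2 ppages; refcounts: pp0:2 pp1:2
Op 2: read(P0, v0) -> 48. No state change.
Op 3: read(P0, v0) -> 48. No state change.
Op 4: write(P1, v1, 100). refcount(pp1)=2>1 -> COPY to pp2. 3 ppages; refcounts: pp0:2 pp1:1 pp2:1
Op 5: write(P0, v1, 168). refcount(pp1)=1 -> write in place. 3 ppages; refcounts: pp0:2 pp1:1 pp2:1
Op 6: read(P0, v1) -> 168. No state change.

Answer: 3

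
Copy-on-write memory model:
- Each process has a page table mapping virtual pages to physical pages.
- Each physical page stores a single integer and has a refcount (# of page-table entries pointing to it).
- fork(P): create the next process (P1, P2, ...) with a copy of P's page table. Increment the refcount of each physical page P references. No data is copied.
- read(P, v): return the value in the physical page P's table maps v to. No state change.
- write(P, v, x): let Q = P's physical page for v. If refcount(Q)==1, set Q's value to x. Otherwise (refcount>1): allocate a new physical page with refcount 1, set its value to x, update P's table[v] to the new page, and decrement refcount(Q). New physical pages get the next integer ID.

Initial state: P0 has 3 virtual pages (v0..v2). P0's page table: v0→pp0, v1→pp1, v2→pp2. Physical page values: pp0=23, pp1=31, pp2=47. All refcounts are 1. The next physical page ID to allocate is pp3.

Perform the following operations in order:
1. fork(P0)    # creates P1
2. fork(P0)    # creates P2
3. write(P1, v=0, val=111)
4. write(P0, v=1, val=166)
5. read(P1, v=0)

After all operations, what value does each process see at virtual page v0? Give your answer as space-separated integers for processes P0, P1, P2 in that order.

Answer: 23 111 23

Derivation:
Op 1: fork(P0) -> P1. 3 ppages; refcounts: pp0:2 pp1:2 pp2:2
Op 2: fork(P0) -> P2. 3 ppages; refcounts: pp0:3 pp1:3 pp2:3
Op 3: write(P1, v0, 111). refcount(pp0)=3>1 -> COPY to pp3. 4 ppages; refcounts: pp0:2 pp1:3 pp2:3 pp3:1
Op 4: write(P0, v1, 166). refcount(pp1)=3>1 -> COPY to pp4. 5 ppages; refcounts: pp0:2 pp1:2 pp2:3 pp3:1 pp4:1
Op 5: read(P1, v0) -> 111. No state change.
P0: v0 -> pp0 = 23
P1: v0 -> pp3 = 111
P2: v0 -> pp0 = 23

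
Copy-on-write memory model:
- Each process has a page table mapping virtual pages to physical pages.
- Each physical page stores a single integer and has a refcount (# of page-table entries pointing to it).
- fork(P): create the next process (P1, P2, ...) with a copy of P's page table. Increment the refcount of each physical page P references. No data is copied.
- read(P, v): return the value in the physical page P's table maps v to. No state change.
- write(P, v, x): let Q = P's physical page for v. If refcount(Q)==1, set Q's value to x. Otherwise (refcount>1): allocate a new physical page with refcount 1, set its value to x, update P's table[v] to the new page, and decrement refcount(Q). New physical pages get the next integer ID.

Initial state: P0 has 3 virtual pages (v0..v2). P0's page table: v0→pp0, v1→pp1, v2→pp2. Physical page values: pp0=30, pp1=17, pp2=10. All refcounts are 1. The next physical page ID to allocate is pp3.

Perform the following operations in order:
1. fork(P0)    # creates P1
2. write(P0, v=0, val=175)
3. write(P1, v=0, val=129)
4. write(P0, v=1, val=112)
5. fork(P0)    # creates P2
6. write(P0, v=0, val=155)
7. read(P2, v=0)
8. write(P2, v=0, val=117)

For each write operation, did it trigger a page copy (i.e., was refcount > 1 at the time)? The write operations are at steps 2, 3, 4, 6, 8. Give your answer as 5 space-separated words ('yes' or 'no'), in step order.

Op 1: fork(P0) -> P1. 3 ppages; refcounts: pp0:2 pp1:2 pp2:2
Op 2: write(P0, v0, 175). refcount(pp0)=2>1 -> COPY to pp3. 4 ppages; refcounts: pp0:1 pp1:2 pp2:2 pp3:1
Op 3: write(P1, v0, 129). refcount(pp0)=1 -> write in place. 4 ppages; refcounts: pp0:1 pp1:2 pp2:2 pp3:1
Op 4: write(P0, v1, 112). refcount(pp1)=2>1 -> COPY to pp4. 5 ppages; refcounts: pp0:1 pp1:1 pp2:2 pp3:1 pp4:1
Op 5: fork(P0) -> P2. 5 ppages; refcounts: pp0:1 pp1:1 pp2:3 pp3:2 pp4:2
Op 6: write(P0, v0, 155). refcount(pp3)=2>1 -> COPY to pp5. 6 ppages; refcounts: pp0:1 pp1:1 pp2:3 pp3:1 pp4:2 pp5:1
Op 7: read(P2, v0) -> 175. No state change.
Op 8: write(P2, v0, 117). refcount(pp3)=1 -> write in place. 6 ppages; refcounts: pp0:1 pp1:1 pp2:3 pp3:1 pp4:2 pp5:1

yes no yes yes no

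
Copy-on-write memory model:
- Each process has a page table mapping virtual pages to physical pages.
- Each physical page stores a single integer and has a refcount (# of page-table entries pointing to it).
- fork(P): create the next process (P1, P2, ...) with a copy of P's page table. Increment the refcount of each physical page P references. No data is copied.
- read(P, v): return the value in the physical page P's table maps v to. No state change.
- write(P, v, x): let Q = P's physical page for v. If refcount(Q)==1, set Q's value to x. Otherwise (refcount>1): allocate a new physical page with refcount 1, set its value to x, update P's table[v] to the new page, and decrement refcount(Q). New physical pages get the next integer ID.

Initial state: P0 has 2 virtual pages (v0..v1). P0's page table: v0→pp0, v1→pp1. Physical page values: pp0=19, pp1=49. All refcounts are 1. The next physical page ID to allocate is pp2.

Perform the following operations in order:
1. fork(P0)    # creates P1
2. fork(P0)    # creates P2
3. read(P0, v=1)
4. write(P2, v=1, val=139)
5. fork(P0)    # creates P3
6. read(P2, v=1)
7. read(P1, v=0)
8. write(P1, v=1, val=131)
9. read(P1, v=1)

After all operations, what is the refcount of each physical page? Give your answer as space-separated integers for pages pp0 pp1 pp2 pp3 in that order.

Answer: 4 2 1 1

Derivation:
Op 1: fork(P0) -> P1. 2 ppages; refcounts: pp0:2 pp1:2
Op 2: fork(P0) -> P2. 2 ppages; refcounts: pp0:3 pp1:3
Op 3: read(P0, v1) -> 49. No state change.
Op 4: write(P2, v1, 139). refcount(pp1)=3>1 -> COPY to pp2. 3 ppages; refcounts: pp0:3 pp1:2 pp2:1
Op 5: fork(P0) -> P3. 3 ppages; refcounts: pp0:4 pp1:3 pp2:1
Op 6: read(P2, v1) -> 139. No state change.
Op 7: read(P1, v0) -> 19. No state change.
Op 8: write(P1, v1, 131). refcount(pp1)=3>1 -> COPY to pp3. 4 ppages; refcounts: pp0:4 pp1:2 pp2:1 pp3:1
Op 9: read(P1, v1) -> 131. No state change.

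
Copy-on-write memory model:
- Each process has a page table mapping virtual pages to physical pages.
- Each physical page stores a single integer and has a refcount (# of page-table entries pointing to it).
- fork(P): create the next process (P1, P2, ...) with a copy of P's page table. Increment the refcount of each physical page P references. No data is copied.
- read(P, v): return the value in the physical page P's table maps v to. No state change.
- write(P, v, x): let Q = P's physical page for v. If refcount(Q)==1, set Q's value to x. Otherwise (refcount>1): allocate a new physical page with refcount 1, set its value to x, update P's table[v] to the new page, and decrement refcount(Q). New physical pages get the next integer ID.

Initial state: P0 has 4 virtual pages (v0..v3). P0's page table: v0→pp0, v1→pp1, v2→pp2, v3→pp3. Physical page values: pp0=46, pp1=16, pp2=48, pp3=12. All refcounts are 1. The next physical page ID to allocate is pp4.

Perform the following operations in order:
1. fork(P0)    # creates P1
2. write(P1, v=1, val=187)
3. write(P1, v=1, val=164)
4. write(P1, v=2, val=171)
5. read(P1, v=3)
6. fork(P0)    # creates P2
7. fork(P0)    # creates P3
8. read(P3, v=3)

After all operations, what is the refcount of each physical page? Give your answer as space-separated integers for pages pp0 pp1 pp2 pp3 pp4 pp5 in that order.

Op 1: fork(P0) -> P1. 4 ppages; refcounts: pp0:2 pp1:2 pp2:2 pp3:2
Op 2: write(P1, v1, 187). refcount(pp1)=2>1 -> COPY to pp4. 5 ppages; refcounts: pp0:2 pp1:1 pp2:2 pp3:2 pp4:1
Op 3: write(P1, v1, 164). refcount(pp4)=1 -> write in place. 5 ppages; refcounts: pp0:2 pp1:1 pp2:2 pp3:2 pp4:1
Op 4: write(P1, v2, 171). refcount(pp2)=2>1 -> COPY to pp5. 6 ppages; refcounts: pp0:2 pp1:1 pp2:1 pp3:2 pp4:1 pp5:1
Op 5: read(P1, v3) -> 12. No state change.
Op 6: fork(P0) -> P2. 6 ppages; refcounts: pp0:3 pp1:2 pp2:2 pp3:3 pp4:1 pp5:1
Op 7: fork(P0) -> P3. 6 ppages; refcounts: pp0:4 pp1:3 pp2:3 pp3:4 pp4:1 pp5:1
Op 8: read(P3, v3) -> 12. No state change.

Answer: 4 3 3 4 1 1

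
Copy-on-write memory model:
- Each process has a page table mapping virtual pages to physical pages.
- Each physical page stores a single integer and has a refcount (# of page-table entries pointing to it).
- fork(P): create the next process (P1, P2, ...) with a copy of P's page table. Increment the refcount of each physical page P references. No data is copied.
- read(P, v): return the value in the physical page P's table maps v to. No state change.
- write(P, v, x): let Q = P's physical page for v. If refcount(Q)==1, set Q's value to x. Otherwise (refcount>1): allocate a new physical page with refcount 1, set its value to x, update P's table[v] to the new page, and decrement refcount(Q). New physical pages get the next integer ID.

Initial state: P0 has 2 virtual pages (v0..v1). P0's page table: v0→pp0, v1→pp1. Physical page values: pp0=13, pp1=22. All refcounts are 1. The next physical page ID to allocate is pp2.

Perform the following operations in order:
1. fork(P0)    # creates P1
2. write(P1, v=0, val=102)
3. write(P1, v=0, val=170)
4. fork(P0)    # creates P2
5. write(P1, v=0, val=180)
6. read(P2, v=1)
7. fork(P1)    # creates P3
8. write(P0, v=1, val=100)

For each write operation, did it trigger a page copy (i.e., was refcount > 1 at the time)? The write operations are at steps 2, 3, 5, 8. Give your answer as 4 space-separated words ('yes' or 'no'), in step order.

Op 1: fork(P0) -> P1. 2 ppages; refcounts: pp0:2 pp1:2
Op 2: write(P1, v0, 102). refcount(pp0)=2>1 -> COPY to pp2. 3 ppages; refcounts: pp0:1 pp1:2 pp2:1
Op 3: write(P1, v0, 170). refcount(pp2)=1 -> write in place. 3 ppages; refcounts: pp0:1 pp1:2 pp2:1
Op 4: fork(P0) -> P2. 3 ppages; refcounts: pp0:2 pp1:3 pp2:1
Op 5: write(P1, v0, 180). refcount(pp2)=1 -> write in place. 3 ppages; refcounts: pp0:2 pp1:3 pp2:1
Op 6: read(P2, v1) -> 22. No state change.
Op 7: fork(P1) -> P3. 3 ppages; refcounts: pp0:2 pp1:4 pp2:2
Op 8: write(P0, v1, 100). refcount(pp1)=4>1 -> COPY to pp3. 4 ppages; refcounts: pp0:2 pp1:3 pp2:2 pp3:1

yes no no yes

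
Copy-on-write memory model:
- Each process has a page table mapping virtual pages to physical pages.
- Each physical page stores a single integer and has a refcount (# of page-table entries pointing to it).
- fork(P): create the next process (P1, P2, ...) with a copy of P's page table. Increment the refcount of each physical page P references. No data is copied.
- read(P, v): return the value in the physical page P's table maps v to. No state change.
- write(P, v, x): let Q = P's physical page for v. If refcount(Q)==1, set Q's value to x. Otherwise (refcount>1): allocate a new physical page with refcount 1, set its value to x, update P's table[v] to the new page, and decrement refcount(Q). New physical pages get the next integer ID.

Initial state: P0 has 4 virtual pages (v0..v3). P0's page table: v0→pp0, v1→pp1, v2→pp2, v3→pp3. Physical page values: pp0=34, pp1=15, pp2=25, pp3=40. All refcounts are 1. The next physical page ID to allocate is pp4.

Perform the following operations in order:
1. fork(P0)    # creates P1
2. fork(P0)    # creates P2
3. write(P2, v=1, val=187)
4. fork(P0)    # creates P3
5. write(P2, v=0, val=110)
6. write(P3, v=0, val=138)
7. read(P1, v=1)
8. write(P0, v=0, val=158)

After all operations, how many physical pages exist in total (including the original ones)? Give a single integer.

Answer: 8

Derivation:
Op 1: fork(P0) -> P1. 4 ppages; refcounts: pp0:2 pp1:2 pp2:2 pp3:2
Op 2: fork(P0) -> P2. 4 ppages; refcounts: pp0:3 pp1:3 pp2:3 pp3:3
Op 3: write(P2, v1, 187). refcount(pp1)=3>1 -> COPY to pp4. 5 ppages; refcounts: pp0:3 pp1:2 pp2:3 pp3:3 pp4:1
Op 4: fork(P0) -> P3. 5 ppages; refcounts: pp0:4 pp1:3 pp2:4 pp3:4 pp4:1
Op 5: write(P2, v0, 110). refcount(pp0)=4>1 -> COPY to pp5. 6 ppages; refcounts: pp0:3 pp1:3 pp2:4 pp3:4 pp4:1 pp5:1
Op 6: write(P3, v0, 138). refcount(pp0)=3>1 -> COPY to pp6. 7 ppages; refcounts: pp0:2 pp1:3 pp2:4 pp3:4 pp4:1 pp5:1 pp6:1
Op 7: read(P1, v1) -> 15. No state change.
Op 8: write(P0, v0, 158). refcount(pp0)=2>1 -> COPY to pp7. 8 ppages; refcounts: pp0:1 pp1:3 pp2:4 pp3:4 pp4:1 pp5:1 pp6:1 pp7:1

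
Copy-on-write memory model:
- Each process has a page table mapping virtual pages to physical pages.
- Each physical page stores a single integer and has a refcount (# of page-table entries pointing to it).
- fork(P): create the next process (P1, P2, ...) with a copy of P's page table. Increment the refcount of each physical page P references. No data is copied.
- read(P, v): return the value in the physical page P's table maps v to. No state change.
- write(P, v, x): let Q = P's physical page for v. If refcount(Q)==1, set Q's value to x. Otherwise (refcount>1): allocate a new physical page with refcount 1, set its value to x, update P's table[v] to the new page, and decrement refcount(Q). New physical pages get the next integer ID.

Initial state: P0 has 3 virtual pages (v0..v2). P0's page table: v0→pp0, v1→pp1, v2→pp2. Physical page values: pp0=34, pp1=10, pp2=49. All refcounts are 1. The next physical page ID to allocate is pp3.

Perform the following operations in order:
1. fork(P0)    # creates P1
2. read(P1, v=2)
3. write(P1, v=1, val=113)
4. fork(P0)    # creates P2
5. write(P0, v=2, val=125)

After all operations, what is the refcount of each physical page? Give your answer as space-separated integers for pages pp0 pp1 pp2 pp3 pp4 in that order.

Op 1: fork(P0) -> P1. 3 ppages; refcounts: pp0:2 pp1:2 pp2:2
Op 2: read(P1, v2) -> 49. No state change.
Op 3: write(P1, v1, 113). refcount(pp1)=2>1 -> COPY to pp3. 4 ppages; refcounts: pp0:2 pp1:1 pp2:2 pp3:1
Op 4: fork(P0) -> P2. 4 ppages; refcounts: pp0:3 pp1:2 pp2:3 pp3:1
Op 5: write(P0, v2, 125). refcount(pp2)=3>1 -> COPY to pp4. 5 ppages; refcounts: pp0:3 pp1:2 pp2:2 pp3:1 pp4:1

Answer: 3 2 2 1 1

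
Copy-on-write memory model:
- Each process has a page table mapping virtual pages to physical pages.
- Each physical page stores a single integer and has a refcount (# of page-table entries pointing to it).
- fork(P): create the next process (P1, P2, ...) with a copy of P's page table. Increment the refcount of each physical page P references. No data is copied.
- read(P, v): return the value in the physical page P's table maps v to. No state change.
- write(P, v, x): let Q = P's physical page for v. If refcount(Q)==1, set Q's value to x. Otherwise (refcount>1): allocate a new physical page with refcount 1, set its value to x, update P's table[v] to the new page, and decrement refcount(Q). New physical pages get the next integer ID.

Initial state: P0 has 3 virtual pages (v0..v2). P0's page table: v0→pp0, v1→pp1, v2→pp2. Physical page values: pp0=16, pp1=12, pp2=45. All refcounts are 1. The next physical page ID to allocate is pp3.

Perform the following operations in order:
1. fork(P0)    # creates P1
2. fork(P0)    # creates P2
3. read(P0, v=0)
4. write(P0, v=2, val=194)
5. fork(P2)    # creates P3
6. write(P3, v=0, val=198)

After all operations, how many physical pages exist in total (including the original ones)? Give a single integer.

Answer: 5

Derivation:
Op 1: fork(P0) -> P1. 3 ppages; refcounts: pp0:2 pp1:2 pp2:2
Op 2: fork(P0) -> P2. 3 ppages; refcounts: pp0:3 pp1:3 pp2:3
Op 3: read(P0, v0) -> 16. No state change.
Op 4: write(P0, v2, 194). refcount(pp2)=3>1 -> COPY to pp3. 4 ppages; refcounts: pp0:3 pp1:3 pp2:2 pp3:1
Op 5: fork(P2) -> P3. 4 ppages; refcounts: pp0:4 pp1:4 pp2:3 pp3:1
Op 6: write(P3, v0, 198). refcount(pp0)=4>1 -> COPY to pp4. 5 ppages; refcounts: pp0:3 pp1:4 pp2:3 pp3:1 pp4:1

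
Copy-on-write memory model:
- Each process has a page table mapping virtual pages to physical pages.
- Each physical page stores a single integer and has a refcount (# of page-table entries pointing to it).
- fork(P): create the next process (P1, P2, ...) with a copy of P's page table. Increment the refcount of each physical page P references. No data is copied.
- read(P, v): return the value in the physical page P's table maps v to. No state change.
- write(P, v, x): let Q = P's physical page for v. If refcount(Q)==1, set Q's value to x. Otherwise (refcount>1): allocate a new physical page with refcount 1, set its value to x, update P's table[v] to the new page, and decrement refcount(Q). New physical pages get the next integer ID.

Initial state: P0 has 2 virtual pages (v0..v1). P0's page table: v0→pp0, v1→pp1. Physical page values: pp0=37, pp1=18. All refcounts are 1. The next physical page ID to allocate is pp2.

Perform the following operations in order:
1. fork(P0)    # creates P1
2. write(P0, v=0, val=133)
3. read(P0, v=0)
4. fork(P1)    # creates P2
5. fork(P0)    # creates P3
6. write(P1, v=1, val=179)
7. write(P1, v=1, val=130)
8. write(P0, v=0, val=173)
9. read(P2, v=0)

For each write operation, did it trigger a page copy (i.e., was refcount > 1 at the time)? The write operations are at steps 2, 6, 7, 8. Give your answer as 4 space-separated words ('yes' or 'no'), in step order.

Op 1: fork(P0) -> P1. 2 ppages; refcounts: pp0:2 pp1:2
Op 2: write(P0, v0, 133). refcount(pp0)=2>1 -> COPY to pp2. 3 ppages; refcounts: pp0:1 pp1:2 pp2:1
Op 3: read(P0, v0) -> 133. No state change.
Op 4: fork(P1) -> P2. 3 ppages; refcounts: pp0:2 pp1:3 pp2:1
Op 5: fork(P0) -> P3. 3 ppages; refcounts: pp0:2 pp1:4 pp2:2
Op 6: write(P1, v1, 179). refcount(pp1)=4>1 -> COPY to pp3. 4 ppages; refcounts: pp0:2 pp1:3 pp2:2 pp3:1
Op 7: write(P1, v1, 130). refcount(pp3)=1 -> write in place. 4 ppages; refcounts: pp0:2 pp1:3 pp2:2 pp3:1
Op 8: write(P0, v0, 173). refcount(pp2)=2>1 -> COPY to pp4. 5 ppages; refcounts: pp0:2 pp1:3 pp2:1 pp3:1 pp4:1
Op 9: read(P2, v0) -> 37. No state change.

yes yes no yes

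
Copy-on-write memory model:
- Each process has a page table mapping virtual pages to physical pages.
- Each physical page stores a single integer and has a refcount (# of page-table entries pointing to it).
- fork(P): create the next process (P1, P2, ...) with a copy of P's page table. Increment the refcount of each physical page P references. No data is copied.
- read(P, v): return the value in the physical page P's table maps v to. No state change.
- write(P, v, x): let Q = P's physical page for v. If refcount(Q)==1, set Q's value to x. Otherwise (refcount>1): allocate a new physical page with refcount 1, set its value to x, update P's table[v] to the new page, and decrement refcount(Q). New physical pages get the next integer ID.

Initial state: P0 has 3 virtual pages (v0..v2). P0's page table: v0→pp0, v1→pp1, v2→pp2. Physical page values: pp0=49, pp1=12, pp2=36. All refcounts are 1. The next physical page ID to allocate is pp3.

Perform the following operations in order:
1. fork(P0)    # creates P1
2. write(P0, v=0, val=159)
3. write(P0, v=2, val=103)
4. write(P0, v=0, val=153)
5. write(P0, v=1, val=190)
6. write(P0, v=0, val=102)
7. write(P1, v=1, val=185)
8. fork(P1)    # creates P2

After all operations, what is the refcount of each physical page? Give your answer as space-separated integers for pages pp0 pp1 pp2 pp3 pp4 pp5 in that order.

Op 1: fork(P0) -> P1. 3 ppages; refcounts: pp0:2 pp1:2 pp2:2
Op 2: write(P0, v0, 159). refcount(pp0)=2>1 -> COPY to pp3. 4 ppages; refcounts: pp0:1 pp1:2 pp2:2 pp3:1
Op 3: write(P0, v2, 103). refcount(pp2)=2>1 -> COPY to pp4. 5 ppages; refcounts: pp0:1 pp1:2 pp2:1 pp3:1 pp4:1
Op 4: write(P0, v0, 153). refcount(pp3)=1 -> write in place. 5 ppages; refcounts: pp0:1 pp1:2 pp2:1 pp3:1 pp4:1
Op 5: write(P0, v1, 190). refcount(pp1)=2>1 -> COPY to pp5. 6 ppages; refcounts: pp0:1 pp1:1 pp2:1 pp3:1 pp4:1 pp5:1
Op 6: write(P0, v0, 102). refcount(pp3)=1 -> write in place. 6 ppages; refcounts: pp0:1 pp1:1 pp2:1 pp3:1 pp4:1 pp5:1
Op 7: write(P1, v1, 185). refcount(pp1)=1 -> write in place. 6 ppages; refcounts: pp0:1 pp1:1 pp2:1 pp3:1 pp4:1 pp5:1
Op 8: fork(P1) -> P2. 6 ppages; refcounts: pp0:2 pp1:2 pp2:2 pp3:1 pp4:1 pp5:1

Answer: 2 2 2 1 1 1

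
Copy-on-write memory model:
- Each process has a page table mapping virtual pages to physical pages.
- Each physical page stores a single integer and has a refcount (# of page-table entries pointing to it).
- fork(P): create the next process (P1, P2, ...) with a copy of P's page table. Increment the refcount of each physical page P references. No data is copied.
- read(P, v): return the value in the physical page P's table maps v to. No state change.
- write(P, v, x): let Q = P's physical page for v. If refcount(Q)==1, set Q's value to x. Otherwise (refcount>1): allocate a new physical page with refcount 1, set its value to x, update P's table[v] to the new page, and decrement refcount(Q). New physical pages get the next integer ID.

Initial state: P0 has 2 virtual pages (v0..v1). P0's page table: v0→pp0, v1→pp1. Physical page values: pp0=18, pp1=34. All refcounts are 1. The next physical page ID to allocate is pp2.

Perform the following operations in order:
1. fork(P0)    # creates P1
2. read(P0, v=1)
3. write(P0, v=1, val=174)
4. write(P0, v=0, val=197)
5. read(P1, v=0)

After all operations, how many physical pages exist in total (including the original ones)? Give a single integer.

Op 1: fork(P0) -> P1. 2 ppages; refcounts: pp0:2 pp1:2
Op 2: read(P0, v1) -> 34. No state change.
Op 3: write(P0, v1, 174). refcount(pp1)=2>1 -> COPY to pp2. 3 ppages; refcounts: pp0:2 pp1:1 pp2:1
Op 4: write(P0, v0, 197). refcount(pp0)=2>1 -> COPY to pp3. 4 ppages; refcounts: pp0:1 pp1:1 pp2:1 pp3:1
Op 5: read(P1, v0) -> 18. No state change.

Answer: 4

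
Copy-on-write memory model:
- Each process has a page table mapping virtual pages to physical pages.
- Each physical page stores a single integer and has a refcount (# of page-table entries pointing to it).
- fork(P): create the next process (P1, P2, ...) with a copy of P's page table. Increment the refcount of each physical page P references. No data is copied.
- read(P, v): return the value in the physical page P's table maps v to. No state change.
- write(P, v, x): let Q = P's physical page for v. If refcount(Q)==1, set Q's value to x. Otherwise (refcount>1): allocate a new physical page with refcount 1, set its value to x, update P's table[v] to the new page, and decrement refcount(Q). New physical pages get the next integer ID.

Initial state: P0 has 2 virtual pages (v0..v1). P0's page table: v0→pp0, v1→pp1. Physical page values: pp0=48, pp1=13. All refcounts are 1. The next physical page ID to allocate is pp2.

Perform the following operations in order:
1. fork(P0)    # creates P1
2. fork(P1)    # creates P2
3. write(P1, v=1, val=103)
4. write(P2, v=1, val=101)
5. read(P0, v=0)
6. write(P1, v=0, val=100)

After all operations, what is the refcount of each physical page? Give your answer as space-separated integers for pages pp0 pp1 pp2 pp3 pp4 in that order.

Op 1: fork(P0) -> P1. 2 ppages; refcounts: pp0:2 pp1:2
Op 2: fork(P1) -> P2. 2 ppages; refcounts: pp0:3 pp1:3
Op 3: write(P1, v1, 103). refcount(pp1)=3>1 -> COPY to pp2. 3 ppages; refcounts: pp0:3 pp1:2 pp2:1
Op 4: write(P2, v1, 101). refcount(pp1)=2>1 -> COPY to pp3. 4 ppages; refcounts: pp0:3 pp1:1 pp2:1 pp3:1
Op 5: read(P0, v0) -> 48. No state change.
Op 6: write(P1, v0, 100). refcount(pp0)=3>1 -> COPY to pp4. 5 ppages; refcounts: pp0:2 pp1:1 pp2:1 pp3:1 pp4:1

Answer: 2 1 1 1 1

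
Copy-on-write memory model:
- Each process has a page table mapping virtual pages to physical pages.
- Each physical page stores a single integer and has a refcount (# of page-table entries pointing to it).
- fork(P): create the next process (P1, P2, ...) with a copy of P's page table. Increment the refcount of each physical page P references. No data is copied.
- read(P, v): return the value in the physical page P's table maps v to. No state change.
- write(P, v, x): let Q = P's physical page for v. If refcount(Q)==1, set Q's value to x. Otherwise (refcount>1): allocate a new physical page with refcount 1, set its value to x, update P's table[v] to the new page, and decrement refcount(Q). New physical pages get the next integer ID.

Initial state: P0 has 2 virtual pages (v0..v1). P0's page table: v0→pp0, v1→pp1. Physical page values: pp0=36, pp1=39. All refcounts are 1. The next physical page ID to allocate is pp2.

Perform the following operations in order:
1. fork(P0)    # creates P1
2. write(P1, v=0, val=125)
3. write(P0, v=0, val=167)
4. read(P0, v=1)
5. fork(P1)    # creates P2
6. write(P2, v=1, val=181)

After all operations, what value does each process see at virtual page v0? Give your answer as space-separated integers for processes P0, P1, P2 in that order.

Answer: 167 125 125

Derivation:
Op 1: fork(P0) -> P1. 2 ppages; refcounts: pp0:2 pp1:2
Op 2: write(P1, v0, 125). refcount(pp0)=2>1 -> COPY to pp2. 3 ppages; refcounts: pp0:1 pp1:2 pp2:1
Op 3: write(P0, v0, 167). refcount(pp0)=1 -> write in place. 3 ppages; refcounts: pp0:1 pp1:2 pp2:1
Op 4: read(P0, v1) -> 39. No state change.
Op 5: fork(P1) -> P2. 3 ppages; refcounts: pp0:1 pp1:3 pp2:2
Op 6: write(P2, v1, 181). refcount(pp1)=3>1 -> COPY to pp3. 4 ppages; refcounts: pp0:1 pp1:2 pp2:2 pp3:1
P0: v0 -> pp0 = 167
P1: v0 -> pp2 = 125
P2: v0 -> pp2 = 125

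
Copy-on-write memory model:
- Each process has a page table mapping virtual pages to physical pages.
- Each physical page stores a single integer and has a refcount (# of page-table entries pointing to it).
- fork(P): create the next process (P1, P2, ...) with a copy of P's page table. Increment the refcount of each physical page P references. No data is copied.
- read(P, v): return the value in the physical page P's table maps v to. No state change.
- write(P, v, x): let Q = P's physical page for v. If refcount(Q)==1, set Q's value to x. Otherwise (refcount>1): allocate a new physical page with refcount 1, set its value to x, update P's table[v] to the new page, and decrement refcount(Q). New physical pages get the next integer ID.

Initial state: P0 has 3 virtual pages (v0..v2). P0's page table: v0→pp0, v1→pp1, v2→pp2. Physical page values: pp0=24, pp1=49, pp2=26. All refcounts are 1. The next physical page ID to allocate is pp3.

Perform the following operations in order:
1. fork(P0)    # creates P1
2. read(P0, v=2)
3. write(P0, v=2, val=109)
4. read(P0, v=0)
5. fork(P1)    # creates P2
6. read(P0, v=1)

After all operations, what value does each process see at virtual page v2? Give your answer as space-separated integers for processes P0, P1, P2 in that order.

Answer: 109 26 26

Derivation:
Op 1: fork(P0) -> P1. 3 ppages; refcounts: pp0:2 pp1:2 pp2:2
Op 2: read(P0, v2) -> 26. No state change.
Op 3: write(P0, v2, 109). refcount(pp2)=2>1 -> COPY to pp3. 4 ppages; refcounts: pp0:2 pp1:2 pp2:1 pp3:1
Op 4: read(P0, v0) -> 24. No state change.
Op 5: fork(P1) -> P2. 4 ppages; refcounts: pp0:3 pp1:3 pp2:2 pp3:1
Op 6: read(P0, v1) -> 49. No state change.
P0: v2 -> pp3 = 109
P1: v2 -> pp2 = 26
P2: v2 -> pp2 = 26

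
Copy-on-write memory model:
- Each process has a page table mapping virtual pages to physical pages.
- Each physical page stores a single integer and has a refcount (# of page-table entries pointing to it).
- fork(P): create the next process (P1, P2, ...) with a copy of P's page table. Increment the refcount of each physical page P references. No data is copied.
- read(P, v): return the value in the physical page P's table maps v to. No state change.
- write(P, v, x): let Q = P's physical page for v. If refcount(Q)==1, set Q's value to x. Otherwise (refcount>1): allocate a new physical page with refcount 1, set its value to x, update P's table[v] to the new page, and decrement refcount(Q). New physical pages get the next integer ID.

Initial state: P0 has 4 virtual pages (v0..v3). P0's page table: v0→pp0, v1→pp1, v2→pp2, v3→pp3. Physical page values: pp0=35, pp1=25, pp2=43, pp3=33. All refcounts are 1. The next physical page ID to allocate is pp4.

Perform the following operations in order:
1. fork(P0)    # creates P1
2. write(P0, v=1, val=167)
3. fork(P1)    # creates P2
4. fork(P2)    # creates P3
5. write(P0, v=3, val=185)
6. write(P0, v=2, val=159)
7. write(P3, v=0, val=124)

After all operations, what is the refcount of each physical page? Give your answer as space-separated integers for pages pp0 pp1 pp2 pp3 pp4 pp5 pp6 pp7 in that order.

Answer: 3 3 3 3 1 1 1 1

Derivation:
Op 1: fork(P0) -> P1. 4 ppages; refcounts: pp0:2 pp1:2 pp2:2 pp3:2
Op 2: write(P0, v1, 167). refcount(pp1)=2>1 -> COPY to pp4. 5 ppages; refcounts: pp0:2 pp1:1 pp2:2 pp3:2 pp4:1
Op 3: fork(P1) -> P2. 5 ppages; refcounts: pp0:3 pp1:2 pp2:3 pp3:3 pp4:1
Op 4: fork(P2) -> P3. 5 ppages; refcounts: pp0:4 pp1:3 pp2:4 pp3:4 pp4:1
Op 5: write(P0, v3, 185). refcount(pp3)=4>1 -> COPY to pp5. 6 ppages; refcounts: pp0:4 pp1:3 pp2:4 pp3:3 pp4:1 pp5:1
Op 6: write(P0, v2, 159). refcount(pp2)=4>1 -> COPY to pp6. 7 ppages; refcounts: pp0:4 pp1:3 pp2:3 pp3:3 pp4:1 pp5:1 pp6:1
Op 7: write(P3, v0, 124). refcount(pp0)=4>1 -> COPY to pp7. 8 ppages; refcounts: pp0:3 pp1:3 pp2:3 pp3:3 pp4:1 pp5:1 pp6:1 pp7:1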